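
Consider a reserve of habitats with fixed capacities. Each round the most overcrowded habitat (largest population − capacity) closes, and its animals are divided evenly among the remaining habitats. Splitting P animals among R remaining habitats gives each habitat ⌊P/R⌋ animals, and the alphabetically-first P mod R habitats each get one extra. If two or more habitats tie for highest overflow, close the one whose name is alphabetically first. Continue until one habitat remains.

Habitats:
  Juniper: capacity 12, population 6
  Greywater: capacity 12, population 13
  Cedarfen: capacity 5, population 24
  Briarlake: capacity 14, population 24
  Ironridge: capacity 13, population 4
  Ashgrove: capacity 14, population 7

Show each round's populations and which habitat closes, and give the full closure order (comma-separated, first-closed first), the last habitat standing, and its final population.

Closure order: Cedarfen, Briarlake, Greywater, Ashgrove, Juniper
Last habitat: Ironridge with 78 animals

Round 1: Ashgrove=7 Briarlake=24 Cedarfen=24 Greywater=13 Ironridge=4 Juniper=6 → close Cedarfen (overflow 19)
  24÷5 = 4 each, +1 to first 4
Round 2: Ashgrove=12 Briarlake=29 Greywater=18 Ironridge=9 Juniper=10 → close Briarlake (overflow 15)
  29÷4 = 7 each, +1 to first 1
Round 3: Ashgrove=20 Greywater=25 Ironridge=16 Juniper=17 → close Greywater (overflow 13)
  25÷3 = 8 each, +1 to first 1
Round 4: Ashgrove=29 Ironridge=24 Juniper=25 → close Ashgrove (overflow 15)
  29÷2 = 14 each, +1 to first 1
Round 5: Ironridge=39 Juniper=39 → close Juniper (overflow 27)
  39÷1 = 39 each, +1 to first 0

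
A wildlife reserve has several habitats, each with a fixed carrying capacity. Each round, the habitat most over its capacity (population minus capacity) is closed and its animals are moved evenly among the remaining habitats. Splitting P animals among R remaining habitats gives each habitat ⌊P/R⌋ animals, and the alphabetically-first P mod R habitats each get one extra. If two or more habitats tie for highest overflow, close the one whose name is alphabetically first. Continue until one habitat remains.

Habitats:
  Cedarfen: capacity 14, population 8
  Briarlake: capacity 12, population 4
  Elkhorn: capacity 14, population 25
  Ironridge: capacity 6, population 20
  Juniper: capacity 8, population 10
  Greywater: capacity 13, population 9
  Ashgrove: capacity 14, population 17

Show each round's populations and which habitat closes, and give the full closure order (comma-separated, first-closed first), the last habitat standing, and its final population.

Round 1: Ashgrove=17 Briarlake=4 Cedarfen=8 Elkhorn=25 Greywater=9 Ironridge=20 Juniper=10 → close Ironridge (overflow 14)
  20÷6 = 3 each, +1 to first 2
Round 2: Ashgrove=21 Briarlake=8 Cedarfen=11 Elkhorn=28 Greywater=12 Juniper=13 → close Elkhorn (overflow 14)
  28÷5 = 5 each, +1 to first 3
Round 3: Ashgrove=27 Briarlake=14 Cedarfen=17 Greywater=17 Juniper=18 → close Ashgrove (overflow 13)
  27÷4 = 6 each, +1 to first 3
Round 4: Briarlake=21 Cedarfen=24 Greywater=24 Juniper=24 → close Juniper (overflow 16)
  24÷3 = 8 each, +1 to first 0
Round 5: Briarlake=29 Cedarfen=32 Greywater=32 → close Greywater (overflow 19)
  32÷2 = 16 each, +1 to first 0
Round 6: Briarlake=45 Cedarfen=48 → close Cedarfen (overflow 34)
  48÷1 = 48 each, +1 to first 0

Closure order: Ironridge, Elkhorn, Ashgrove, Juniper, Greywater, Cedarfen
Last habitat: Briarlake with 93 animals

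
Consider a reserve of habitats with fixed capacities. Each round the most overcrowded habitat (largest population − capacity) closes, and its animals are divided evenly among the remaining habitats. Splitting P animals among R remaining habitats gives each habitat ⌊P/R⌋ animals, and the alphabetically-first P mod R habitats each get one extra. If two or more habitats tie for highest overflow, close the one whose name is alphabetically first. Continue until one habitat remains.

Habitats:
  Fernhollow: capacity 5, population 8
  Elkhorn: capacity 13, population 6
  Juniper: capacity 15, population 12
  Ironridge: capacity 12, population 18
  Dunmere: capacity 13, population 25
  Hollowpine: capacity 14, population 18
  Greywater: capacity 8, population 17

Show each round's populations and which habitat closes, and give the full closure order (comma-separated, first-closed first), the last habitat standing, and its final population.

Round 1: Dunmere=25 Elkhorn=6 Fernhollow=8 Greywater=17 Hollowpine=18 Ironridge=18 Juniper=12 → close Dunmere (overflow 12)
  25÷6 = 4 each, +1 to first 1
Round 2: Elkhorn=11 Fernhollow=12 Greywater=21 Hollowpine=22 Ironridge=22 Juniper=16 → close Greywater (overflow 13)
  21÷5 = 4 each, +1 to first 1
Round 3: Elkhorn=16 Fernhollow=16 Hollowpine=26 Ironridge=26 Juniper=20 → close Ironridge (overflow 14)
  26÷4 = 6 each, +1 to first 2
Round 4: Elkhorn=23 Fernhollow=23 Hollowpine=32 Juniper=26 → close Fernhollow (overflow 18)
  23÷3 = 7 each, +1 to first 2
Round 5: Elkhorn=31 Hollowpine=40 Juniper=33 → close Hollowpine (overflow 26)
  40÷2 = 20 each, +1 to first 0
Round 6: Elkhorn=51 Juniper=53 → close Elkhorn (overflow 38)
  51÷1 = 51 each, +1 to first 0

Closure order: Dunmere, Greywater, Ironridge, Fernhollow, Hollowpine, Elkhorn
Last habitat: Juniper with 104 animals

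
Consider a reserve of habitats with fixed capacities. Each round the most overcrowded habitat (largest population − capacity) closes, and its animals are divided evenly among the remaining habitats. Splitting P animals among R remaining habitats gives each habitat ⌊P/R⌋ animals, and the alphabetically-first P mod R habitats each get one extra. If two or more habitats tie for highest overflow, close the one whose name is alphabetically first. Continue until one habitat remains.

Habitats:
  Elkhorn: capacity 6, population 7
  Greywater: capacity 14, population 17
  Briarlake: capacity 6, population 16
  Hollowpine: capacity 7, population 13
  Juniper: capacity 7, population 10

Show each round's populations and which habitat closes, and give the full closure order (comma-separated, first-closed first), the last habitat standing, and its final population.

Closure order: Briarlake, Hollowpine, Greywater, Elkhorn
Last habitat: Juniper with 63 animals

Round 1: Briarlake=16 Elkhorn=7 Greywater=17 Hollowpine=13 Juniper=10 → close Briarlake (overflow 10)
  16÷4 = 4 each, +1 to first 0
Round 2: Elkhorn=11 Greywater=21 Hollowpine=17 Juniper=14 → close Hollowpine (overflow 10)
  17÷3 = 5 each, +1 to first 2
Round 3: Elkhorn=17 Greywater=27 Juniper=19 → close Greywater (overflow 13)
  27÷2 = 13 each, +1 to first 1
Round 4: Elkhorn=31 Juniper=32 → close Elkhorn (overflow 25)
  31÷1 = 31 each, +1 to first 0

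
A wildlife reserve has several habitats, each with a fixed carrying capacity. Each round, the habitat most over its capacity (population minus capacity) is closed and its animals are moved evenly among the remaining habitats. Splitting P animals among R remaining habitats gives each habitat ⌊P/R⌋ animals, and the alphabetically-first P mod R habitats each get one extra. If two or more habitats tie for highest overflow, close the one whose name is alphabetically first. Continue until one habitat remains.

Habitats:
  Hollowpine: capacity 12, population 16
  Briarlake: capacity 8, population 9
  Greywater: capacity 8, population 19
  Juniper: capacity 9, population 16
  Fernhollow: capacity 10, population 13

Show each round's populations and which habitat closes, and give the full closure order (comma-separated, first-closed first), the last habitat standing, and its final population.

Closure order: Greywater, Juniper, Fernhollow, Hollowpine
Last habitat: Briarlake with 73 animals

Round 1: Briarlake=9 Fernhollow=13 Greywater=19 Hollowpine=16 Juniper=16 → close Greywater (overflow 11)
  19÷4 = 4 each, +1 to first 3
Round 2: Briarlake=14 Fernhollow=18 Hollowpine=21 Juniper=20 → close Juniper (overflow 11)
  20÷3 = 6 each, +1 to first 2
Round 3: Briarlake=21 Fernhollow=25 Hollowpine=27 → close Fernhollow (overflow 15)
  25÷2 = 12 each, +1 to first 1
Round 4: Briarlake=34 Hollowpine=39 → close Hollowpine (overflow 27)
  39÷1 = 39 each, +1 to first 0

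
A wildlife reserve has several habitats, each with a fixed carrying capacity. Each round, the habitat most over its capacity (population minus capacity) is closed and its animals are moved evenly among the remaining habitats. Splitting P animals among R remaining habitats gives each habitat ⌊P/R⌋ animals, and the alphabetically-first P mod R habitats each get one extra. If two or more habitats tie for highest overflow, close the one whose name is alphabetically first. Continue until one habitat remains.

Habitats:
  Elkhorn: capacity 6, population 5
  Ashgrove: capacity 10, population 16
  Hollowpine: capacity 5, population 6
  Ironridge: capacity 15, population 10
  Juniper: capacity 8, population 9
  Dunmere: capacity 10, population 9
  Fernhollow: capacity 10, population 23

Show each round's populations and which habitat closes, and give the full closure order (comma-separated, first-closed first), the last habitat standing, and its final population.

Round 1: Ashgrove=16 Dunmere=9 Elkhorn=5 Fernhollow=23 Hollowpine=6 Ironridge=10 Juniper=9 → close Fernhollow (overflow 13)
  23÷6 = 3 each, +1 to first 5
Round 2: Ashgrove=20 Dunmere=13 Elkhorn=9 Hollowpine=10 Ironridge=14 Juniper=12 → close Ashgrove (overflow 10)
  20÷5 = 4 each, +1 to first 0
Round 3: Dunmere=17 Elkhorn=13 Hollowpine=14 Ironridge=18 Juniper=16 → close Hollowpine (overflow 9)
  14÷4 = 3 each, +1 to first 2
Round 4: Dunmere=21 Elkhorn=17 Ironridge=21 Juniper=19 → close Dunmere (overflow 11)
  21÷3 = 7 each, +1 to first 0
Round 5: Elkhorn=24 Ironridge=28 Juniper=26 → close Elkhorn (overflow 18)
  24÷2 = 12 each, +1 to first 0
Round 6: Ironridge=40 Juniper=38 → close Juniper (overflow 30)
  38÷1 = 38 each, +1 to first 0

Closure order: Fernhollow, Ashgrove, Hollowpine, Dunmere, Elkhorn, Juniper
Last habitat: Ironridge with 78 animals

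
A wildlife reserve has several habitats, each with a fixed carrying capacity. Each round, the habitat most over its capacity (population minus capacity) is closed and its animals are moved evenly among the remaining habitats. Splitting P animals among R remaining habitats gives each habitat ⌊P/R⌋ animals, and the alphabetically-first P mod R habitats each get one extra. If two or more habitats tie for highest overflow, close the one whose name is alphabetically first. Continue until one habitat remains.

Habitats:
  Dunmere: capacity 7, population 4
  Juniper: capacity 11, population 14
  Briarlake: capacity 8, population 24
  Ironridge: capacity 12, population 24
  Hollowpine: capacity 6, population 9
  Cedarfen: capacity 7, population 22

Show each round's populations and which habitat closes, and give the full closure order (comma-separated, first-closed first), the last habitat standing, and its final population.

Closure order: Briarlake, Cedarfen, Ironridge, Hollowpine, Juniper
Last habitat: Dunmere with 97 animals

Round 1: Briarlake=24 Cedarfen=22 Dunmere=4 Hollowpine=9 Ironridge=24 Juniper=14 → close Briarlake (overflow 16)
  24÷5 = 4 each, +1 to first 4
Round 2: Cedarfen=27 Dunmere=9 Hollowpine=14 Ironridge=29 Juniper=18 → close Cedarfen (overflow 20)
  27÷4 = 6 each, +1 to first 3
Round 3: Dunmere=16 Hollowpine=21 Ironridge=36 Juniper=24 → close Ironridge (overflow 24)
  36÷3 = 12 each, +1 to first 0
Round 4: Dunmere=28 Hollowpine=33 Juniper=36 → close Hollowpine (overflow 27)
  33÷2 = 16 each, +1 to first 1
Round 5: Dunmere=45 Juniper=52 → close Juniper (overflow 41)
  52÷1 = 52 each, +1 to first 0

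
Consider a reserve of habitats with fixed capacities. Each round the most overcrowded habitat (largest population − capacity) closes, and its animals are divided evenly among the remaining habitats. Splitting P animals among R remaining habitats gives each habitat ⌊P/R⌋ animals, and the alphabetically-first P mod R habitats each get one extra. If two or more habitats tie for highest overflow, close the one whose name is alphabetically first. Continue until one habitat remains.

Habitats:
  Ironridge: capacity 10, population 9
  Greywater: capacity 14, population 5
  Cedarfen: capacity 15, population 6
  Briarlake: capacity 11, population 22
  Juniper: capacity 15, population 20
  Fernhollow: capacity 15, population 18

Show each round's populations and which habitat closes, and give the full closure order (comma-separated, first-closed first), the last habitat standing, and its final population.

Round 1: Briarlake=22 Cedarfen=6 Fernhollow=18 Greywater=5 Ironridge=9 Juniper=20 → close Briarlake (overflow 11)
  22÷5 = 4 each, +1 to first 2
Round 2: Cedarfen=11 Fernhollow=23 Greywater=9 Ironridge=13 Juniper=24 → close Juniper (overflow 9)
  24÷4 = 6 each, +1 to first 0
Round 3: Cedarfen=17 Fernhollow=29 Greywater=15 Ironridge=19 → close Fernhollow (overflow 14)
  29÷3 = 9 each, +1 to first 2
Round 4: Cedarfen=27 Greywater=25 Ironridge=28 → close Ironridge (overflow 18)
  28÷2 = 14 each, +1 to first 0
Round 5: Cedarfen=41 Greywater=39 → close Cedarfen (overflow 26)
  41÷1 = 41 each, +1 to first 0

Closure order: Briarlake, Juniper, Fernhollow, Ironridge, Cedarfen
Last habitat: Greywater with 80 animals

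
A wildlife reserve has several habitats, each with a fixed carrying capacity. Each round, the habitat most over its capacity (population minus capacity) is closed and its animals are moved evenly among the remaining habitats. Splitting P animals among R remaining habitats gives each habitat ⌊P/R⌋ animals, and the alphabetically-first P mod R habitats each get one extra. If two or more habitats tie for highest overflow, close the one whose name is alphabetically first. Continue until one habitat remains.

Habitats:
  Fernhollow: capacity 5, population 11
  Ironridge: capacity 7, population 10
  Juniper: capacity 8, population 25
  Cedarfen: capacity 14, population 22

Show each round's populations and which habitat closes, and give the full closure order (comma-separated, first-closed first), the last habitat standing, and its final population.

Round 1: Cedarfen=22 Fernhollow=11 Ironridge=10 Juniper=25 → close Juniper (overflow 17)
  25÷3 = 8 each, +1 to first 1
Round 2: Cedarfen=31 Fernhollow=19 Ironridge=18 → close Cedarfen (overflow 17)
  31÷2 = 15 each, +1 to first 1
Round 3: Fernhollow=35 Ironridge=33 → close Fernhollow (overflow 30)
  35÷1 = 35 each, +1 to first 0

Closure order: Juniper, Cedarfen, Fernhollow
Last habitat: Ironridge with 68 animals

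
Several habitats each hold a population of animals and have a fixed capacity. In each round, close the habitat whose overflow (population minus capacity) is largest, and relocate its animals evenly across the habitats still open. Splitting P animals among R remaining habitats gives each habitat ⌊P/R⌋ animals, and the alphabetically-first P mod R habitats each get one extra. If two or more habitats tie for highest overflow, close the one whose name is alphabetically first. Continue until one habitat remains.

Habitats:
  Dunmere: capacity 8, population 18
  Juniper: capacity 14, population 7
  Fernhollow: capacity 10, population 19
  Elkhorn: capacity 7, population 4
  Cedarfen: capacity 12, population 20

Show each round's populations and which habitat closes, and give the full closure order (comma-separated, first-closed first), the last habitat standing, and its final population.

Round 1: Cedarfen=20 Dunmere=18 Elkhorn=4 Fernhollow=19 Juniper=7 → close Dunmere (overflow 10)
  18÷4 = 4 each, +1 to first 2
Round 2: Cedarfen=25 Elkhorn=9 Fernhollow=23 Juniper=11 → close Cedarfen (overflow 13)
  25÷3 = 8 each, +1 to first 1
Round 3: Elkhorn=18 Fernhollow=31 Juniper=19 → close Fernhollow (overflow 21)
  31÷2 = 15 each, +1 to first 1
Round 4: Elkhorn=34 Juniper=34 → close Elkhorn (overflow 27)
  34÷1 = 34 each, +1 to first 0

Closure order: Dunmere, Cedarfen, Fernhollow, Elkhorn
Last habitat: Juniper with 68 animals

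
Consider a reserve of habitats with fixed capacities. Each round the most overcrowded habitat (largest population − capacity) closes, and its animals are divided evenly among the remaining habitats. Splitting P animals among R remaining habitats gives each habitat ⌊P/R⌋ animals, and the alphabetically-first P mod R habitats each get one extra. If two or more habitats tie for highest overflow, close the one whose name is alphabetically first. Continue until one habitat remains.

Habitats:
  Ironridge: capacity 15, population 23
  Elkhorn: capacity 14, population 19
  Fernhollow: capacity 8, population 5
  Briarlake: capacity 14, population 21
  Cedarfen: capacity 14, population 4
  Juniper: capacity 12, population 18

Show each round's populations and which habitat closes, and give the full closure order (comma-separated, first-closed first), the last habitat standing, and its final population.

Closure order: Ironridge, Briarlake, Elkhorn, Juniper, Fernhollow
Last habitat: Cedarfen with 90 animals

Round 1: Briarlake=21 Cedarfen=4 Elkhorn=19 Fernhollow=5 Ironridge=23 Juniper=18 → close Ironridge (overflow 8)
  23÷5 = 4 each, +1 to first 3
Round 2: Briarlake=26 Cedarfen=9 Elkhorn=24 Fernhollow=9 Juniper=22 → close Briarlake (overflow 12)
  26÷4 = 6 each, +1 to first 2
Round 3: Cedarfen=16 Elkhorn=31 Fernhollow=15 Juniper=28 → close Elkhorn (overflow 17)
  31÷3 = 10 each, +1 to first 1
Round 4: Cedarfen=27 Fernhollow=25 Juniper=38 → close Juniper (overflow 26)
  38÷2 = 19 each, +1 to first 0
Round 5: Cedarfen=46 Fernhollow=44 → close Fernhollow (overflow 36)
  44÷1 = 44 each, +1 to first 0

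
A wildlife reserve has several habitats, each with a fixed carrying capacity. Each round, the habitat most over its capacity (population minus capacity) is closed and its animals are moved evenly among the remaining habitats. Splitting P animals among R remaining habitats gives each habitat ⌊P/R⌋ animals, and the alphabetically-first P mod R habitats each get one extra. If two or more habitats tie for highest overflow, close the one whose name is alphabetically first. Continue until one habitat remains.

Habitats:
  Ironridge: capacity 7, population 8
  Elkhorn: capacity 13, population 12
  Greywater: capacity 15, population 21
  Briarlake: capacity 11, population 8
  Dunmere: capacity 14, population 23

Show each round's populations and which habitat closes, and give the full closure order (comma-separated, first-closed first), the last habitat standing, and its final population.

Round 1: Briarlake=8 Dunmere=23 Elkhorn=12 Greywater=21 Ironridge=8 → close Dunmere (overflow 9)
  23÷4 = 5 each, +1 to first 3
Round 2: Briarlake=14 Elkhorn=18 Greywater=27 Ironridge=13 → close Greywater (overflow 12)
  27÷3 = 9 each, +1 to first 0
Round 3: Briarlake=23 Elkhorn=27 Ironridge=22 → close Ironridge (overflow 15)
  22÷2 = 11 each, +1 to first 0
Round 4: Briarlake=34 Elkhorn=38 → close Elkhorn (overflow 25)
  38÷1 = 38 each, +1 to first 0

Closure order: Dunmere, Greywater, Ironridge, Elkhorn
Last habitat: Briarlake with 72 animals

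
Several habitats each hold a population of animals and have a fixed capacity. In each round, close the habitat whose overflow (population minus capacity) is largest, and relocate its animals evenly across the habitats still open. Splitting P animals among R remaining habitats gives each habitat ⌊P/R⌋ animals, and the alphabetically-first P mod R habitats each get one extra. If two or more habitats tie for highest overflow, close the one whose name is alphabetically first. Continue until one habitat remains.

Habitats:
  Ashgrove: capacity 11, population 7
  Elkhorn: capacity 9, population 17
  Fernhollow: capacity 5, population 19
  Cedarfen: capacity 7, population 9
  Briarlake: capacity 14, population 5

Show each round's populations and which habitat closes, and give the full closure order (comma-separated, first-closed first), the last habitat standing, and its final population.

Closure order: Fernhollow, Elkhorn, Cedarfen, Ashgrove
Last habitat: Briarlake with 57 animals

Round 1: Ashgrove=7 Briarlake=5 Cedarfen=9 Elkhorn=17 Fernhollow=19 → close Fernhollow (overflow 14)
  19÷4 = 4 each, +1 to first 3
Round 2: Ashgrove=12 Briarlake=10 Cedarfen=14 Elkhorn=21 → close Elkhorn (overflow 12)
  21÷3 = 7 each, +1 to first 0
Round 3: Ashgrove=19 Briarlake=17 Cedarfen=21 → close Cedarfen (overflow 14)
  21÷2 = 10 each, +1 to first 1
Round 4: Ashgrove=30 Briarlake=27 → close Ashgrove (overflow 19)
  30÷1 = 30 each, +1 to first 0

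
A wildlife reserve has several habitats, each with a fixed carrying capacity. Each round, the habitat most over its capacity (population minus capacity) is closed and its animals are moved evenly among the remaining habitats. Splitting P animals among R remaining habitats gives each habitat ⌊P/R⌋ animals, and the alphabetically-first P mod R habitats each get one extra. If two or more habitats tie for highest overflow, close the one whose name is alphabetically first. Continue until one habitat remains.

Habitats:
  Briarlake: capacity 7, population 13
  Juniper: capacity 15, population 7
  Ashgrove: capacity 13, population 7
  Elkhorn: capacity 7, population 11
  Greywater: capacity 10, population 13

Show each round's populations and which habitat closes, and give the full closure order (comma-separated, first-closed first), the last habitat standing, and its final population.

Round 1: Ashgrove=7 Briarlake=13 Elkhorn=11 Greywater=13 Juniper=7 → close Briarlake (overflow 6)
  13÷4 = 3 each, +1 to first 1
Round 2: Ashgrove=11 Elkhorn=14 Greywater=16 Juniper=10 → close Elkhorn (overflow 7)
  14÷3 = 4 each, +1 to first 2
Round 3: Ashgrove=16 Greywater=21 Juniper=14 → close Greywater (overflow 11)
  21÷2 = 10 each, +1 to first 1
Round 4: Ashgrove=27 Juniper=24 → close Ashgrove (overflow 14)
  27÷1 = 27 each, +1 to first 0

Closure order: Briarlake, Elkhorn, Greywater, Ashgrove
Last habitat: Juniper with 51 animals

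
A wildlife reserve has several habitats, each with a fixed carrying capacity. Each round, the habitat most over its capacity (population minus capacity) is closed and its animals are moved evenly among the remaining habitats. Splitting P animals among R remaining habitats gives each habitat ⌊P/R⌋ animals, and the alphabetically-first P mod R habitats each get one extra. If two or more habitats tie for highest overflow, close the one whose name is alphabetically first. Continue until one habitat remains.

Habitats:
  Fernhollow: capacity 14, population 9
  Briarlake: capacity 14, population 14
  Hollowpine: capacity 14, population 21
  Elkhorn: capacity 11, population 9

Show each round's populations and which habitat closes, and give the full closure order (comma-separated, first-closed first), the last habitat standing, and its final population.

Round 1: Briarlake=14 Elkhorn=9 Fernhollow=9 Hollowpine=21 → close Hollowpine (overflow 7)
  21÷3 = 7 each, +1 to first 0
Round 2: Briarlake=21 Elkhorn=16 Fernhollow=16 → close Briarlake (overflow 7)
  21÷2 = 10 each, +1 to first 1
Round 3: Elkhorn=27 Fernhollow=26 → close Elkhorn (overflow 16)
  27÷1 = 27 each, +1 to first 0

Closure order: Hollowpine, Briarlake, Elkhorn
Last habitat: Fernhollow with 53 animals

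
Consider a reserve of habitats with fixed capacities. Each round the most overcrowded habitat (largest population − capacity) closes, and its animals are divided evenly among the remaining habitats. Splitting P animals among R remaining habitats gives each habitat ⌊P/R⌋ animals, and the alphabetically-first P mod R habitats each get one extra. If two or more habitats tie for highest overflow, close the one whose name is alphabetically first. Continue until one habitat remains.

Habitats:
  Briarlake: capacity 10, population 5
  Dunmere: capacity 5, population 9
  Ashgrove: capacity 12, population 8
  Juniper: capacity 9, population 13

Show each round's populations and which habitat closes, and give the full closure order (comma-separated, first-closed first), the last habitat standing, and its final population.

Round 1: Ashgrove=8 Briarlake=5 Dunmere=9 Juniper=13 → close Dunmere (overflow 4)
  9÷3 = 3 each, +1 to first 0
Round 2: Ashgrove=11 Briarlake=8 Juniper=16 → close Juniper (overflow 7)
  16÷2 = 8 each, +1 to first 0
Round 3: Ashgrove=19 Briarlake=16 → close Ashgrove (overflow 7)
  19÷1 = 19 each, +1 to first 0

Closure order: Dunmere, Juniper, Ashgrove
Last habitat: Briarlake with 35 animals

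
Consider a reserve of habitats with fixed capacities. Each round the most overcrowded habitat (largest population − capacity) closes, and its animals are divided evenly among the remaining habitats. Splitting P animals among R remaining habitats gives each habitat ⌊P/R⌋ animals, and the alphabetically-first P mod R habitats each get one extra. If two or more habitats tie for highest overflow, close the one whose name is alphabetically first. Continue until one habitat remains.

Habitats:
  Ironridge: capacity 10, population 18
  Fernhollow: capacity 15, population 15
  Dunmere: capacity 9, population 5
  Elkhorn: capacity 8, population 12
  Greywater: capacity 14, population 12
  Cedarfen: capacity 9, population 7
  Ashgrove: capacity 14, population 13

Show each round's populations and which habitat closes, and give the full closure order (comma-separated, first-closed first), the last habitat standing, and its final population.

Round 1: Ashgrove=13 Cedarfen=7 Dunmere=5 Elkhorn=12 Fernhollow=15 Greywater=12 Ironridge=18 → close Ironridge (overflow 8)
  18÷6 = 3 each, +1 to first 0
Round 2: Ashgrove=16 Cedarfen=10 Dunmere=8 Elkhorn=15 Fernhollow=18 Greywater=15 → close Elkhorn (overflow 7)
  15÷5 = 3 each, +1 to first 0
Round 3: Ashgrove=19 Cedarfen=13 Dunmere=11 Fernhollow=21 Greywater=18 → close Fernhollow (overflow 6)
  21÷4 = 5 each, +1 to first 1
Round 4: Ashgrove=25 Cedarfen=18 Dunmere=16 Greywater=23 → close Ashgrove (overflow 11)
  25÷3 = 8 each, +1 to first 1
Round 5: Cedarfen=27 Dunmere=24 Greywater=31 → close Cedarfen (overflow 18)
  27÷2 = 13 each, +1 to first 1
Round 6: Dunmere=38 Greywater=44 → close Greywater (overflow 30)
  44÷1 = 44 each, +1 to first 0

Closure order: Ironridge, Elkhorn, Fernhollow, Ashgrove, Cedarfen, Greywater
Last habitat: Dunmere with 82 animals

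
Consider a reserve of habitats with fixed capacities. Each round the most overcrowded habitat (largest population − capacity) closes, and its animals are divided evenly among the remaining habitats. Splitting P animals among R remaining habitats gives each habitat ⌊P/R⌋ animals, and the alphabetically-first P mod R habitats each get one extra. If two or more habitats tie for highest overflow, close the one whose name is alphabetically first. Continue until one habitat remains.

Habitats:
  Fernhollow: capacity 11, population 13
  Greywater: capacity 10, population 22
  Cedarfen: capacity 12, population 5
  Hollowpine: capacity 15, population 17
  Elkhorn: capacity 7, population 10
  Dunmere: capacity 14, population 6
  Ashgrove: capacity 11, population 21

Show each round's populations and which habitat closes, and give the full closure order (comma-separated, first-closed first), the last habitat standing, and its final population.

Round 1: Ashgrove=21 Cedarfen=5 Dunmere=6 Elkhorn=10 Fernhollow=13 Greywater=22 Hollowpine=17 → close Greywater (overflow 12)
  22÷6 = 3 each, +1 to first 4
Round 2: Ashgrove=25 Cedarfen=9 Dunmere=10 Elkhorn=14 Fernhollow=16 Hollowpine=20 → close Ashgrove (overflow 14)
  25÷5 = 5 each, +1 to first 0
Round 3: Cedarfen=14 Dunmere=15 Elkhorn=19 Fernhollow=21 Hollowpine=25 → close Elkhorn (overflow 12)
  19÷4 = 4 each, +1 to first 3
Round 4: Cedarfen=19 Dunmere=20 Fernhollow=26 Hollowpine=29 → close Fernhollow (overflow 15)
  26÷3 = 8 each, +1 to first 2
Round 5: Cedarfen=28 Dunmere=29 Hollowpine=37 → close Hollowpine (overflow 22)
  37÷2 = 18 each, +1 to first 1
Round 6: Cedarfen=47 Dunmere=47 → close Cedarfen (overflow 35)
  47÷1 = 47 each, +1 to first 0

Closure order: Greywater, Ashgrove, Elkhorn, Fernhollow, Hollowpine, Cedarfen
Last habitat: Dunmere with 94 animals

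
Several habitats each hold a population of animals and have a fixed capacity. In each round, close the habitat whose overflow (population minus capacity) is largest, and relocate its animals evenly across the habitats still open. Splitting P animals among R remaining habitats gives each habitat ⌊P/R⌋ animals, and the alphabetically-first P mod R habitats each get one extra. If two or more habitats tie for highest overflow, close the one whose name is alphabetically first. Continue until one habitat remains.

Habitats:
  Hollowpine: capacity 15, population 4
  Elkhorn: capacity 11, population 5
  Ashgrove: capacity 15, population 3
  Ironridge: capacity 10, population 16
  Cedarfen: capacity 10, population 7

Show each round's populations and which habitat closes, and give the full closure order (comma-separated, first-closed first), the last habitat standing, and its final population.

Round 1: Ashgrove=3 Cedarfen=7 Elkhorn=5 Hollowpine=4 Ironridge=16 → close Ironridge (overflow 6)
  16÷4 = 4 each, +1 to first 0
Round 2: Ashgrove=7 Cedarfen=11 Elkhorn=9 Hollowpine=8 → close Cedarfen (overflow 1)
  11÷3 = 3 each, +1 to first 2
Round 3: Ashgrove=11 Elkhorn=13 Hollowpine=11 → close Elkhorn (overflow 2)
  13÷2 = 6 each, +1 to first 1
Round 4: Ashgrove=18 Hollowpine=17 → close Ashgrove (overflow 3)
  18÷1 = 18 each, +1 to first 0

Closure order: Ironridge, Cedarfen, Elkhorn, Ashgrove
Last habitat: Hollowpine with 35 animals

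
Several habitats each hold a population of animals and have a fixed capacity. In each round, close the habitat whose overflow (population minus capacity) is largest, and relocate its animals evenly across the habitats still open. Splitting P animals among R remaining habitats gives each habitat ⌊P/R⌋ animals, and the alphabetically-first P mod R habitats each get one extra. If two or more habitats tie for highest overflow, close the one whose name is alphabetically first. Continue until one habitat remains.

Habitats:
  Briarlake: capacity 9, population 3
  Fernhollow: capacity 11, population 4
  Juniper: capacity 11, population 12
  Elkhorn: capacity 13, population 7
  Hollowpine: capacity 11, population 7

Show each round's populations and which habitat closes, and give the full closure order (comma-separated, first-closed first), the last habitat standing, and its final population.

Round 1: Briarlake=3 Elkhorn=7 Fernhollow=4 Hollowpine=7 Juniper=12 → close Juniper (overflow 1)
  12÷4 = 3 each, +1 to first 0
Round 2: Briarlake=6 Elkhorn=10 Fernhollow=7 Hollowpine=10 → close Hollowpine (overflow -1)
  10÷3 = 3 each, +1 to first 1
Round 3: Briarlake=10 Elkhorn=13 Fernhollow=10 → close Briarlake (overflow 1)
  10÷2 = 5 each, +1 to first 0
Round 4: Elkhorn=18 Fernhollow=15 → close Elkhorn (overflow 5)
  18÷1 = 18 each, +1 to first 0

Closure order: Juniper, Hollowpine, Briarlake, Elkhorn
Last habitat: Fernhollow with 33 animals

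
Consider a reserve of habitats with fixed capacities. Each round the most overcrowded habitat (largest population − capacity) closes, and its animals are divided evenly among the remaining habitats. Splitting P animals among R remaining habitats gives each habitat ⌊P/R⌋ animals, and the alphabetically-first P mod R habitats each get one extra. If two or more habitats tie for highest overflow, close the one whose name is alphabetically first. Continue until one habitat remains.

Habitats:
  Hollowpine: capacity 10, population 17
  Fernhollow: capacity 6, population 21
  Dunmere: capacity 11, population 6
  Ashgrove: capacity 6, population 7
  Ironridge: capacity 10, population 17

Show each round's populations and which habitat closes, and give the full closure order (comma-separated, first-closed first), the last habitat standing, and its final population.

Round 1: Ashgrove=7 Dunmere=6 Fernhollow=21 Hollowpine=17 Ironridge=17 → close Fernhollow (overflow 15)
  21÷4 = 5 each, +1 to first 1
Round 2: Ashgrove=13 Dunmere=11 Hollowpine=22 Ironridge=22 → close Hollowpine (overflow 12)
  22÷3 = 7 each, +1 to first 1
Round 3: Ashgrove=21 Dunmere=18 Ironridge=29 → close Ironridge (overflow 19)
  29÷2 = 14 each, +1 to first 1
Round 4: Ashgrove=36 Dunmere=32 → close Ashgrove (overflow 30)
  36÷1 = 36 each, +1 to first 0

Closure order: Fernhollow, Hollowpine, Ironridge, Ashgrove
Last habitat: Dunmere with 68 animals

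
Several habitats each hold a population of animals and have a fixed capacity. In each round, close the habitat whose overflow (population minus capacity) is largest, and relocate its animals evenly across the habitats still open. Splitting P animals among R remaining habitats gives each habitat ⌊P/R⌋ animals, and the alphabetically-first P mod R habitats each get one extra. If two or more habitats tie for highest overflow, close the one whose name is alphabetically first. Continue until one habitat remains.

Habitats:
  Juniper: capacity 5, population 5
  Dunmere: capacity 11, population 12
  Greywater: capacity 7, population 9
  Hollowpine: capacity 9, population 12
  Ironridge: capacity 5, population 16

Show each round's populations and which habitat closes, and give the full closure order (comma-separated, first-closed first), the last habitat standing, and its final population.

Closure order: Ironridge, Hollowpine, Dunmere, Greywater
Last habitat: Juniper with 54 animals

Round 1: Dunmere=12 Greywater=9 Hollowpine=12 Ironridge=16 Juniper=5 → close Ironridge (overflow 11)
  16÷4 = 4 each, +1 to first 0
Round 2: Dunmere=16 Greywater=13 Hollowpine=16 Juniper=9 → close Hollowpine (overflow 7)
  16÷3 = 5 each, +1 to first 1
Round 3: Dunmere=22 Greywater=18 Juniper=14 → close Dunmere (overflow 11)
  22÷2 = 11 each, +1 to first 0
Round 4: Greywater=29 Juniper=25 → close Greywater (overflow 22)
  29÷1 = 29 each, +1 to first 0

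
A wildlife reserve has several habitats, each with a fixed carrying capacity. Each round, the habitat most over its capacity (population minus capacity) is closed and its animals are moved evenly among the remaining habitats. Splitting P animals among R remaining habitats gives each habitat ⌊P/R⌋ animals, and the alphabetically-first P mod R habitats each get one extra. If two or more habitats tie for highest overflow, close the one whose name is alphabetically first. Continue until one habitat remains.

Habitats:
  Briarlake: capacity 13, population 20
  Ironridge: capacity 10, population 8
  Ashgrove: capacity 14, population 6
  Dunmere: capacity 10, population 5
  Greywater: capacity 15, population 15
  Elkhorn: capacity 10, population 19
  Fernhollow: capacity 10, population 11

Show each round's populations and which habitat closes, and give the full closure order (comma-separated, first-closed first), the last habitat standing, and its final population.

Closure order: Elkhorn, Briarlake, Fernhollow, Greywater, Ironridge, Dunmere
Last habitat: Ashgrove with 84 animals

Round 1: Ashgrove=6 Briarlake=20 Dunmere=5 Elkhorn=19 Fernhollow=11 Greywater=15 Ironridge=8 → close Elkhorn (overflow 9)
  19÷6 = 3 each, +1 to first 1
Round 2: Ashgrove=10 Briarlake=23 Dunmere=8 Fernhollow=14 Greywater=18 Ironridge=11 → close Briarlake (overflow 10)
  23÷5 = 4 each, +1 to first 3
Round 3: Ashgrove=15 Dunmere=13 Fernhollow=19 Greywater=22 Ironridge=15 → close Fernhollow (overflow 9)
  19÷4 = 4 each, +1 to first 3
Round 4: Ashgrove=20 Dunmere=18 Greywater=27 Ironridge=19 → close Greywater (overflow 12)
  27÷3 = 9 each, +1 to first 0
Round 5: Ashgrove=29 Dunmere=27 Ironridge=28 → close Ironridge (overflow 18)
  28÷2 = 14 each, +1 to first 0
Round 6: Ashgrove=43 Dunmere=41 → close Dunmere (overflow 31)
  41÷1 = 41 each, +1 to first 0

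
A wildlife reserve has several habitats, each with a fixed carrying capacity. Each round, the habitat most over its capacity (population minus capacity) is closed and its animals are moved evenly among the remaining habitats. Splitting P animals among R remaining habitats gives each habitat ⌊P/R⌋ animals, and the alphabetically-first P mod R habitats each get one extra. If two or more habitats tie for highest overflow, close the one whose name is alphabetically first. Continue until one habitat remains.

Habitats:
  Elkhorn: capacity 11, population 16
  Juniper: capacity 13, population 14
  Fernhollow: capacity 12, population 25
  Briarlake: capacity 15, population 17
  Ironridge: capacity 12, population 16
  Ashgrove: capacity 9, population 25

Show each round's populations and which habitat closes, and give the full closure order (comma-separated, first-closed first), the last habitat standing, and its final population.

Closure order: Ashgrove, Fernhollow, Elkhorn, Ironridge, Briarlake
Last habitat: Juniper with 113 animals

Round 1: Ashgrove=25 Briarlake=17 Elkhorn=16 Fernhollow=25 Ironridge=16 Juniper=14 → close Ashgrove (overflow 16)
  25÷5 = 5 each, +1 to first 0
Round 2: Briarlake=22 Elkhorn=21 Fernhollow=30 Ironridge=21 Juniper=19 → close Fernhollow (overflow 18)
  30÷4 = 7 each, +1 to first 2
Round 3: Briarlake=30 Elkhorn=29 Ironridge=28 Juniper=26 → close Elkhorn (overflow 18)
  29÷3 = 9 each, +1 to first 2
Round 4: Briarlake=40 Ironridge=38 Juniper=35 → close Ironridge (overflow 26)
  38÷2 = 19 each, +1 to first 0
Round 5: Briarlake=59 Juniper=54 → close Briarlake (overflow 44)
  59÷1 = 59 each, +1 to first 0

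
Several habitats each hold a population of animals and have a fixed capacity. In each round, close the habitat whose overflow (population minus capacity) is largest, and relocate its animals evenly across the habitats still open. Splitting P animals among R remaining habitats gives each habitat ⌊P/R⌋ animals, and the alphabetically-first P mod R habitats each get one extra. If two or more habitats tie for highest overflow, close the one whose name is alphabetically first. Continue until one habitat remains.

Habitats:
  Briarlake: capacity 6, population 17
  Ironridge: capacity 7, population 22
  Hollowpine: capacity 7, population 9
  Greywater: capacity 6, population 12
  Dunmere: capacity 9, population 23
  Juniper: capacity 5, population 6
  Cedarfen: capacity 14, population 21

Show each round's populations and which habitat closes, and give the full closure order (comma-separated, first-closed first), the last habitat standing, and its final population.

Round 1: Briarlake=17 Cedarfen=21 Dunmere=23 Greywater=12 Hollowpine=9 Ironridge=22 Juniper=6 → close Ironridge (overflow 15)
  22÷6 = 3 each, +1 to first 4
Round 2: Briarlake=21 Cedarfen=25 Dunmere=27 Greywater=16 Hollowpine=12 Juniper=9 → close Dunmere (overflow 18)
  27÷5 = 5 each, +1 to first 2
Round 3: Briarlake=27 Cedarfen=31 Greywater=21 Hollowpine=17 Juniper=14 → close Briarlake (overflow 21)
  27÷4 = 6 each, +1 to first 3
Round 4: Cedarfen=38 Greywater=28 Hollowpine=24 Juniper=20 → close Cedarfen (overflow 24)
  38÷3 = 12 each, +1 to first 2
Round 5: Greywater=41 Hollowpine=37 Juniper=32 → close Greywater (overflow 35)
  41÷2 = 20 each, +1 to first 1
Round 6: Hollowpine=58 Juniper=52 → close Hollowpine (overflow 51)
  58÷1 = 58 each, +1 to first 0

Closure order: Ironridge, Dunmere, Briarlake, Cedarfen, Greywater, Hollowpine
Last habitat: Juniper with 110 animals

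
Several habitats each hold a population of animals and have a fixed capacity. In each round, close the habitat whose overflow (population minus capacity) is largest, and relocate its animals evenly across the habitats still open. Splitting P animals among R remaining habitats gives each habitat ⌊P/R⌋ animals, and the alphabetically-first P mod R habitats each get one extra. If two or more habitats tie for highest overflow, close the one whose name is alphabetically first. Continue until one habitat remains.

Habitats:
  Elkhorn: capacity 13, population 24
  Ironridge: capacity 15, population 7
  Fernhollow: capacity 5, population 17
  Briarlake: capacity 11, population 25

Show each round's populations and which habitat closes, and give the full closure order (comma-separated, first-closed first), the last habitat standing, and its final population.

Closure order: Briarlake, Elkhorn, Fernhollow
Last habitat: Ironridge with 73 animals

Round 1: Briarlake=25 Elkhorn=24 Fernhollow=17 Ironridge=7 → close Briarlake (overflow 14)
  25÷3 = 8 each, +1 to first 1
Round 2: Elkhorn=33 Fernhollow=25 Ironridge=15 → close Elkhorn (overflow 20)
  33÷2 = 16 each, +1 to first 1
Round 3: Fernhollow=42 Ironridge=31 → close Fernhollow (overflow 37)
  42÷1 = 42 each, +1 to first 0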